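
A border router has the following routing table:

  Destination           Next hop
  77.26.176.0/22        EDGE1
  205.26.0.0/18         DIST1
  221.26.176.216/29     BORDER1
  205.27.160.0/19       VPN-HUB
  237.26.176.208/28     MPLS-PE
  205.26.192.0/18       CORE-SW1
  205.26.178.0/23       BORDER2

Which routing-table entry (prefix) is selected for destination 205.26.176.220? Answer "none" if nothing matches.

none

205.26.176.220 is outside every listed prefix and there is no default route.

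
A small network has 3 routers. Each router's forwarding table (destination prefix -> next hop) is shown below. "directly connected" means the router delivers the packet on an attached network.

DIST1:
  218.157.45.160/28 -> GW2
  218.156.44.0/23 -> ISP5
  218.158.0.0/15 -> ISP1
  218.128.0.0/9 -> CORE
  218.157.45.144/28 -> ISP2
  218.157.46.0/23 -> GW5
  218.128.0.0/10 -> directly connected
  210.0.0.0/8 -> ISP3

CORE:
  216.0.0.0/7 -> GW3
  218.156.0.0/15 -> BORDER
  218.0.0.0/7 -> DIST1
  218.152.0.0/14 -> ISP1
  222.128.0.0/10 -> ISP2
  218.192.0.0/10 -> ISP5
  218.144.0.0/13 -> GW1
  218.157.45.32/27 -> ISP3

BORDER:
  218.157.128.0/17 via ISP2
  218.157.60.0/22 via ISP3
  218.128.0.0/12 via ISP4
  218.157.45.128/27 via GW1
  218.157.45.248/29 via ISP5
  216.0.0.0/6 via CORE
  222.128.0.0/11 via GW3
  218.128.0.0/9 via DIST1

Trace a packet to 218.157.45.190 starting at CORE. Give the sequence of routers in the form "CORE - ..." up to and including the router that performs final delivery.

CORE - BORDER - DIST1

At CORE: longest match for 218.157.45.190 is 218.156.0.0/15 -> BORDER
At BORDER: longest match for 218.157.45.190 is 218.128.0.0/9 -> DIST1
At DIST1: longest match for 218.157.45.190 is 218.128.0.0/10 -> directly connected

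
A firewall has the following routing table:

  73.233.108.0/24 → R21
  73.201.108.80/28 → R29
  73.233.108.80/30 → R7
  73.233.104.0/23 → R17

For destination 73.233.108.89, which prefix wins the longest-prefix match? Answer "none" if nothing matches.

Entries matching 73.233.108.89:
  73.233.108.0/24 (73.233.108.0 - 73.233.108.255)
Most specific is 73.233.108.0/24.

73.233.108.0/24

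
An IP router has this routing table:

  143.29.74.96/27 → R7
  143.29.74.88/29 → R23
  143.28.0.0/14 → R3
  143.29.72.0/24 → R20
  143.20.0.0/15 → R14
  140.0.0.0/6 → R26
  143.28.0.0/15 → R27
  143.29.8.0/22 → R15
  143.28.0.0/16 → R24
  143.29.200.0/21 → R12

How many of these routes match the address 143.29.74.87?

Prefixes containing 143.29.74.87:
  140.0.0.0/6 (140.0.0.0 - 143.255.255.255)
  143.28.0.0/14 (143.28.0.0 - 143.31.255.255)
  143.28.0.0/15 (143.28.0.0 - 143.29.255.255)
Total matching entries: 3.

3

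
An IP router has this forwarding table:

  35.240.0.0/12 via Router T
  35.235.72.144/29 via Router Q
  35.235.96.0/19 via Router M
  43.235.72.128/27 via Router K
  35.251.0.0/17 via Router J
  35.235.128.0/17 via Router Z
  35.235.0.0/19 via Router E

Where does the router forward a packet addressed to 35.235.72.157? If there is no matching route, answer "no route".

no route

No entry's prefix contains 35.235.72.157; there is no default route.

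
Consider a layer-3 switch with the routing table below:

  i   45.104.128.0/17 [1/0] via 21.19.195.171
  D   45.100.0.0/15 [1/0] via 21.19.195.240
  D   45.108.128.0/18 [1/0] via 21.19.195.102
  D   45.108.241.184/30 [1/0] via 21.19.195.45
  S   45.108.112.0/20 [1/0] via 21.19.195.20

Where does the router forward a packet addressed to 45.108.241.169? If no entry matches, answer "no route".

No entry's prefix contains 45.108.241.169; there is no default route.

no route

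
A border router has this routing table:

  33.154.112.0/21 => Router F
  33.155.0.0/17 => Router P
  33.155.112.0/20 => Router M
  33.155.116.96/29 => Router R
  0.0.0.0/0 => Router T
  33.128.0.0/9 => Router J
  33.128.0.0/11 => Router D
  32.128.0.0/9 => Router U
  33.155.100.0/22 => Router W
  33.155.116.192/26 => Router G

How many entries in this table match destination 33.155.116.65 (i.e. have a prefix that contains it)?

Prefixes containing 33.155.116.65:
  0.0.0.0/0 (default, matches everything)
  33.128.0.0/9 (33.128.0.0 - 33.255.255.255)
  33.128.0.0/11 (33.128.0.0 - 33.159.255.255)
  33.155.0.0/17 (33.155.0.0 - 33.155.127.255)
  33.155.112.0/20 (33.155.112.0 - 33.155.127.255)
Total matching entries: 5.

5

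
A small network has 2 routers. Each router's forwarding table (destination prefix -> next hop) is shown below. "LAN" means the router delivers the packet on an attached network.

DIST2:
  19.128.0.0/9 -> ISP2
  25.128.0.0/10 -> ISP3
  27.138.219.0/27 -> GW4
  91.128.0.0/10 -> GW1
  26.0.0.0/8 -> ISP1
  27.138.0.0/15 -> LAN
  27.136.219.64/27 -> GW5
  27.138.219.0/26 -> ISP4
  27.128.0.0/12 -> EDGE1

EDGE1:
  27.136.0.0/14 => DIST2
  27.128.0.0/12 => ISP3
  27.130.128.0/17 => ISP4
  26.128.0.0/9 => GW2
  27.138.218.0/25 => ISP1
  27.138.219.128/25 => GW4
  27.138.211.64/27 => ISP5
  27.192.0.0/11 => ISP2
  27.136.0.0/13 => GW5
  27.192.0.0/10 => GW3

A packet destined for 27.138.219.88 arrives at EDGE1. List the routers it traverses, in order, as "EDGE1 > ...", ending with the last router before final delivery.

EDGE1 > DIST2

At EDGE1: longest match for 27.138.219.88 is 27.136.0.0/14 -> DIST2
At DIST2: longest match for 27.138.219.88 is 27.138.0.0/15 -> LAN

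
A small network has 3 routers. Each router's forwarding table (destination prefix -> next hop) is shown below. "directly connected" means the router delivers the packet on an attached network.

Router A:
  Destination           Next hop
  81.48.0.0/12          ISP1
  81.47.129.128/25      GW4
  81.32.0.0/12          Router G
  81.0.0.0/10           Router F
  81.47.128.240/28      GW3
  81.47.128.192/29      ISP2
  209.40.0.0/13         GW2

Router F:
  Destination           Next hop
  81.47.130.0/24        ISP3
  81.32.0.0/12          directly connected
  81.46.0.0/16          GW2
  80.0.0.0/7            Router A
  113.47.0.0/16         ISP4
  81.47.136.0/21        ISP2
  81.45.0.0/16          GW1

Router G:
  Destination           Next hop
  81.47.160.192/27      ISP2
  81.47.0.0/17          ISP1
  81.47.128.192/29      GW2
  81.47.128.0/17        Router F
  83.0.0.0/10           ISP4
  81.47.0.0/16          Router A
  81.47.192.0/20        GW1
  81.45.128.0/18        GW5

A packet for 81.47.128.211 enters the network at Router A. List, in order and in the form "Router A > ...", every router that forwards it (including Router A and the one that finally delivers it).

Router A > Router G > Router F

At Router A: longest match for 81.47.128.211 is 81.32.0.0/12 -> Router G
At Router G: longest match for 81.47.128.211 is 81.47.128.0/17 -> Router F
At Router F: longest match for 81.47.128.211 is 81.32.0.0/12 -> directly connected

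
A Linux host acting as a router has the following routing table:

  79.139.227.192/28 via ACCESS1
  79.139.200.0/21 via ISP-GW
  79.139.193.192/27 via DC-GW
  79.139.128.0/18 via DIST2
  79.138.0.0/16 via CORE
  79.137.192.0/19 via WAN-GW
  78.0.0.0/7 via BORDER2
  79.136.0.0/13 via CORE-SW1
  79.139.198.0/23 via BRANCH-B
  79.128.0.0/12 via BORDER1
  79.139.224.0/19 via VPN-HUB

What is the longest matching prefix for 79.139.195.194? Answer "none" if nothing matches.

Entries matching 79.139.195.194:
  78.0.0.0/7 (78.0.0.0 - 79.255.255.255)
  79.128.0.0/12 (79.128.0.0 - 79.143.255.255)
  79.136.0.0/13 (79.136.0.0 - 79.143.255.255)
Most specific is 79.136.0.0/13.

79.136.0.0/13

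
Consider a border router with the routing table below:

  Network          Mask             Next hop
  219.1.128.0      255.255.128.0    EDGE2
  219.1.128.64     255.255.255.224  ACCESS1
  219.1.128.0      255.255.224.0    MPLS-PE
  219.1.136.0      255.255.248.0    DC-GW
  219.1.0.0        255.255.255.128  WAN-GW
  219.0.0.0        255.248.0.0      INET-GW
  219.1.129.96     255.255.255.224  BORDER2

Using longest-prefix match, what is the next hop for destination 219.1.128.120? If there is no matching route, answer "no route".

MPLS-PE

Routes whose prefix contains 219.1.128.120:
  219.0.0.0/13 (219.0.0.0 - 219.7.255.255) -> INET-GW
  219.1.128.0/17 (219.1.128.0 - 219.1.255.255) -> EDGE2
  219.1.128.0/19 (219.1.128.0 - 219.1.159.255) -> MPLS-PE
More-specific entries that do NOT match:
  219.1.128.64/27 (219.1.128.64 - 219.1.128.95) does not contain 219.1.128.120
  219.1.129.96/27 (219.1.129.96 - 219.1.129.127) does not contain 219.1.128.120
  219.1.0.0/25 (219.1.0.0 - 219.1.0.127) does not contain 219.1.128.120
  219.1.136.0/21 (219.1.136.0 - 219.1.143.255) does not contain 219.1.128.120
Longest matching prefix is /19 -> next hop MPLS-PE.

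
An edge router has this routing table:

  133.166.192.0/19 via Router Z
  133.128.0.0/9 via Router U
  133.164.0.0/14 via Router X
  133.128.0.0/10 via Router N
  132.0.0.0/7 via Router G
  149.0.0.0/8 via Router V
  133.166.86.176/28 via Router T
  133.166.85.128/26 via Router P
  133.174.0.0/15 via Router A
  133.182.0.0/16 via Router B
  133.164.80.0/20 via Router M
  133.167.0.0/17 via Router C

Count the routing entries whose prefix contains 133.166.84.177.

Prefixes containing 133.166.84.177:
  132.0.0.0/7 (132.0.0.0 - 133.255.255.255)
  133.128.0.0/9 (133.128.0.0 - 133.255.255.255)
  133.128.0.0/10 (133.128.0.0 - 133.191.255.255)
  133.164.0.0/14 (133.164.0.0 - 133.167.255.255)
Total matching entries: 4.

4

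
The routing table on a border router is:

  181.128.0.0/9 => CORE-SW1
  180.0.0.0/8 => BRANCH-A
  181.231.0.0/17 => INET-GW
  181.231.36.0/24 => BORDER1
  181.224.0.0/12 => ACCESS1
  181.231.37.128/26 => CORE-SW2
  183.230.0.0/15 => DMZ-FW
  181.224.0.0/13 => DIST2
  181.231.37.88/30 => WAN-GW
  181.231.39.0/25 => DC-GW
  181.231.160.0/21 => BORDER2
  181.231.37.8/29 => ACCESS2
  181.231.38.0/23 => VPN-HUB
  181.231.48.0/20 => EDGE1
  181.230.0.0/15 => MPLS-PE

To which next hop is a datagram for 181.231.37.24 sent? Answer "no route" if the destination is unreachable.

Routes whose prefix contains 181.231.37.24:
  181.128.0.0/9 (181.128.0.0 - 181.255.255.255) -> CORE-SW1
  181.224.0.0/12 (181.224.0.0 - 181.239.255.255) -> ACCESS1
  181.224.0.0/13 (181.224.0.0 - 181.231.255.255) -> DIST2
  181.230.0.0/15 (181.230.0.0 - 181.231.255.255) -> MPLS-PE
  181.231.0.0/17 (181.231.0.0 - 181.231.127.255) -> INET-GW
More-specific entries that do NOT match:
  181.231.37.88/30 (181.231.37.88 - 181.231.37.91) does not contain 181.231.37.24
  181.231.37.8/29 (181.231.37.8 - 181.231.37.15) does not contain 181.231.37.24
  181.231.37.128/26 (181.231.37.128 - 181.231.37.191) does not contain 181.231.37.24
  181.231.39.0/25 (181.231.39.0 - 181.231.39.127) does not contain 181.231.37.24
  181.231.36.0/24 (181.231.36.0 - 181.231.36.255) does not contain 181.231.37.24
  181.231.38.0/23 (181.231.38.0 - 181.231.39.255) does not contain 181.231.37.24
  181.231.160.0/21 (181.231.160.0 - 181.231.167.255) does not contain 181.231.37.24
  181.231.48.0/20 (181.231.48.0 - 181.231.63.255) does not contain 181.231.37.24
Longest matching prefix is /17 -> next hop INET-GW.

INET-GW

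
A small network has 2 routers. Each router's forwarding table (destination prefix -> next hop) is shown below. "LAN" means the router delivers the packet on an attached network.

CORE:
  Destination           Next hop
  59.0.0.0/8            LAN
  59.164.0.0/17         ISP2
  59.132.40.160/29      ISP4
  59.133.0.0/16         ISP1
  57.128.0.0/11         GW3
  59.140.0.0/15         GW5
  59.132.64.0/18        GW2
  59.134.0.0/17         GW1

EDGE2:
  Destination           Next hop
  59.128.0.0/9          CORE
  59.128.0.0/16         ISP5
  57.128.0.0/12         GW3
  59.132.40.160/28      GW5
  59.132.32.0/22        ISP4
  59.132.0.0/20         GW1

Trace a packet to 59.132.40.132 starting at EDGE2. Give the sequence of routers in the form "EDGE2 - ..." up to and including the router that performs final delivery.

EDGE2 - CORE

At EDGE2: longest match for 59.132.40.132 is 59.128.0.0/9 -> CORE
At CORE: longest match for 59.132.40.132 is 59.0.0.0/8 -> LAN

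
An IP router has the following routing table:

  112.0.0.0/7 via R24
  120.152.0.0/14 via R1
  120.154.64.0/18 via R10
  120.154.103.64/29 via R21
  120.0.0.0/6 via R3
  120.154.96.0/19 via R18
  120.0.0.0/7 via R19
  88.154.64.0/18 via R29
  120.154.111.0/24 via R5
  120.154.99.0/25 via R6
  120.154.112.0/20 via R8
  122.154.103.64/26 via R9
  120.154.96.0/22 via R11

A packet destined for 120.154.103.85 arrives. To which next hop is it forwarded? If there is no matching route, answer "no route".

R18

Routes whose prefix contains 120.154.103.85:
  120.0.0.0/6 (120.0.0.0 - 123.255.255.255) -> R3
  120.0.0.0/7 (120.0.0.0 - 121.255.255.255) -> R19
  120.152.0.0/14 (120.152.0.0 - 120.155.255.255) -> R1
  120.154.64.0/18 (120.154.64.0 - 120.154.127.255) -> R10
  120.154.96.0/19 (120.154.96.0 - 120.154.127.255) -> R18
More-specific entries that do NOT match:
  120.154.103.64/29 (120.154.103.64 - 120.154.103.71) does not contain 120.154.103.85
  122.154.103.64/26 (122.154.103.64 - 122.154.103.127) does not contain 120.154.103.85
  120.154.99.0/25 (120.154.99.0 - 120.154.99.127) does not contain 120.154.103.85
  120.154.111.0/24 (120.154.111.0 - 120.154.111.255) does not contain 120.154.103.85
  120.154.96.0/22 (120.154.96.0 - 120.154.99.255) does not contain 120.154.103.85
  120.154.112.0/20 (120.154.112.0 - 120.154.127.255) does not contain 120.154.103.85
Longest matching prefix is /19 -> next hop R18.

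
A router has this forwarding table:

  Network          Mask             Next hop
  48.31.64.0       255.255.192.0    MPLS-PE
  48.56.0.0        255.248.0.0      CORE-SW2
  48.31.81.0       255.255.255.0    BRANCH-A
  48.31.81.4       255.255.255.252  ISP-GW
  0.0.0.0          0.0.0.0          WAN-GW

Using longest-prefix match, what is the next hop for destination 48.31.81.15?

BRANCH-A

Routes whose prefix contains 48.31.81.15:
  0.0.0.0/0 (default, matches everything) -> WAN-GW
  48.31.64.0/18 (48.31.64.0 - 48.31.127.255) -> MPLS-PE
  48.31.81.0/24 (48.31.81.0 - 48.31.81.255) -> BRANCH-A
More-specific entries that do NOT match:
  48.31.81.4/30 (48.31.81.4 - 48.31.81.7) does not contain 48.31.81.15
Longest matching prefix is /24 -> next hop BRANCH-A.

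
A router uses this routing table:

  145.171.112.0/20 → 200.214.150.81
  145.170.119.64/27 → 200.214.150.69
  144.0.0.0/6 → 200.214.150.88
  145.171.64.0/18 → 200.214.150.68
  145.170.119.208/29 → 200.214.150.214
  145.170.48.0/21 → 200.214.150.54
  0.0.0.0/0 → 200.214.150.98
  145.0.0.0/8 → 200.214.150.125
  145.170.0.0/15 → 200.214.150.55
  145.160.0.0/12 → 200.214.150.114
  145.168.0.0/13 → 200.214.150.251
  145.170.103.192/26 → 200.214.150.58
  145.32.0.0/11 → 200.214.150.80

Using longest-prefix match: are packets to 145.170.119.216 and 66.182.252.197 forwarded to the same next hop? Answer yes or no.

145.170.119.216: longest match 145.170.0.0/15 -> 200.214.150.55
66.182.252.197: longest match 0.0.0.0/0 -> 200.214.150.98

no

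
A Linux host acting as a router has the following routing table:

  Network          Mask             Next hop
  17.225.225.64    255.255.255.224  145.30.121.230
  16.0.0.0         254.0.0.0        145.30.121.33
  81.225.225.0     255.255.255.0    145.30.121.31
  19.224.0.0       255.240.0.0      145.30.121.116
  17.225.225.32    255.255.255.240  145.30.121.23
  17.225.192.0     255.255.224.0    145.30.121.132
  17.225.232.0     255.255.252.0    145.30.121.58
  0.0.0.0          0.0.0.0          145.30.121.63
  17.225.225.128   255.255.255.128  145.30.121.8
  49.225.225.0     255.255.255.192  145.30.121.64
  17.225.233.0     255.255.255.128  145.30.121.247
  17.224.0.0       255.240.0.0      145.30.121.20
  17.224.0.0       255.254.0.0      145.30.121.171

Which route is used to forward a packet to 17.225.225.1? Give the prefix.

17.224.0.0/15

Entries matching 17.225.225.1:
  0.0.0.0/0 (default, matches everything)
  16.0.0.0/7 (16.0.0.0 - 17.255.255.255)
  17.224.0.0/12 (17.224.0.0 - 17.239.255.255)
  17.224.0.0/15 (17.224.0.0 - 17.225.255.255)
Most specific is 17.224.0.0/15.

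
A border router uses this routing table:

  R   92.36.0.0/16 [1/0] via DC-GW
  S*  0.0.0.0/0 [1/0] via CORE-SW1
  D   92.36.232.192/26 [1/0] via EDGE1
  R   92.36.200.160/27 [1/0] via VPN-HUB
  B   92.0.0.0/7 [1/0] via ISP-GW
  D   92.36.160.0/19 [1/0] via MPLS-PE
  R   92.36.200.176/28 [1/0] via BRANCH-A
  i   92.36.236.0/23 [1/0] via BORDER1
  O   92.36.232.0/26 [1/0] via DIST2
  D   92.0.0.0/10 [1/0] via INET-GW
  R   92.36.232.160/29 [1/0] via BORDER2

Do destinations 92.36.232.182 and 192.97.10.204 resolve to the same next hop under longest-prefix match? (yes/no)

92.36.232.182: longest match 92.36.0.0/16 -> DC-GW
192.97.10.204: longest match 0.0.0.0/0 -> CORE-SW1

no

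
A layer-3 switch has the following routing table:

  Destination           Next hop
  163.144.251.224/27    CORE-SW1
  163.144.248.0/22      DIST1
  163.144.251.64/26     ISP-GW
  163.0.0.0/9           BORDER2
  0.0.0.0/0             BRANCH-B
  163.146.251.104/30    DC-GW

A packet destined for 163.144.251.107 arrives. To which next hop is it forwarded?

ISP-GW

Routes whose prefix contains 163.144.251.107:
  0.0.0.0/0 (default, matches everything) -> BRANCH-B
  163.144.248.0/22 (163.144.248.0 - 163.144.251.255) -> DIST1
  163.144.251.64/26 (163.144.251.64 - 163.144.251.127) -> ISP-GW
More-specific entries that do NOT match:
  163.146.251.104/30 (163.146.251.104 - 163.146.251.107) does not contain 163.144.251.107
  163.144.251.224/27 (163.144.251.224 - 163.144.251.255) does not contain 163.144.251.107
Longest matching prefix is /26 -> next hop ISP-GW.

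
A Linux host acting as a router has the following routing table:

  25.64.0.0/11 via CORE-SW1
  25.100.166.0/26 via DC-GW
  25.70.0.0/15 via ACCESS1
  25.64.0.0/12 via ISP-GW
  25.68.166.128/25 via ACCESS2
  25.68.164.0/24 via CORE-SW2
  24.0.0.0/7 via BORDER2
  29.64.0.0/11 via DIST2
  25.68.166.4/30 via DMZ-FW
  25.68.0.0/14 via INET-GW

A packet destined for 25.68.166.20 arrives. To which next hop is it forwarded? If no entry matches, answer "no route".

INET-GW

Routes whose prefix contains 25.68.166.20:
  24.0.0.0/7 (24.0.0.0 - 25.255.255.255) -> BORDER2
  25.64.0.0/11 (25.64.0.0 - 25.95.255.255) -> CORE-SW1
  25.64.0.0/12 (25.64.0.0 - 25.79.255.255) -> ISP-GW
  25.68.0.0/14 (25.68.0.0 - 25.71.255.255) -> INET-GW
More-specific entries that do NOT match:
  25.68.166.4/30 (25.68.166.4 - 25.68.166.7) does not contain 25.68.166.20
  25.100.166.0/26 (25.100.166.0 - 25.100.166.63) does not contain 25.68.166.20
  25.68.166.128/25 (25.68.166.128 - 25.68.166.255) does not contain 25.68.166.20
  25.68.164.0/24 (25.68.164.0 - 25.68.164.255) does not contain 25.68.166.20
  25.70.0.0/15 (25.70.0.0 - 25.71.255.255) does not contain 25.68.166.20
Longest matching prefix is /14 -> next hop INET-GW.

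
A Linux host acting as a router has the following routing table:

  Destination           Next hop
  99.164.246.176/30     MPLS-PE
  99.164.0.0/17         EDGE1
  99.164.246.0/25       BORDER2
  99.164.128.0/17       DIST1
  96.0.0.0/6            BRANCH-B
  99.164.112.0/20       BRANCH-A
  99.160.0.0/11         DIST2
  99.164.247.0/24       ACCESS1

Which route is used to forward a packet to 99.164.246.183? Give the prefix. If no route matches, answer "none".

99.164.128.0/17

Entries matching 99.164.246.183:
  96.0.0.0/6 (96.0.0.0 - 99.255.255.255)
  99.160.0.0/11 (99.160.0.0 - 99.191.255.255)
  99.164.128.0/17 (99.164.128.0 - 99.164.255.255)
Most specific is 99.164.128.0/17.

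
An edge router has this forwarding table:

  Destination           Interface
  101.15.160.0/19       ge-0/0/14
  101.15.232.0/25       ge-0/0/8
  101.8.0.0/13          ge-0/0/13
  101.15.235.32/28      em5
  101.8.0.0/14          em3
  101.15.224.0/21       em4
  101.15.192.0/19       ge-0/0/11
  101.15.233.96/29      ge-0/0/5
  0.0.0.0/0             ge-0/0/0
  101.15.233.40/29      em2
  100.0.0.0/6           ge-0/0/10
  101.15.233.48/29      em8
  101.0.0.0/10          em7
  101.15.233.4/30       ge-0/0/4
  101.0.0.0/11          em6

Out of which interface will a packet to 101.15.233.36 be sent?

Routes whose prefix contains 101.15.233.36:
  0.0.0.0/0 (default, matches everything) -> ge-0/0/0
  100.0.0.0/6 (100.0.0.0 - 103.255.255.255) -> ge-0/0/10
  101.0.0.0/10 (101.0.0.0 - 101.63.255.255) -> em7
  101.0.0.0/11 (101.0.0.0 - 101.31.255.255) -> em6
  101.8.0.0/13 (101.8.0.0 - 101.15.255.255) -> ge-0/0/13
More-specific entries that do NOT match:
  101.15.233.4/30 (101.15.233.4 - 101.15.233.7) does not contain 101.15.233.36
  101.15.233.96/29 (101.15.233.96 - 101.15.233.103) does not contain 101.15.233.36
  101.15.233.40/29 (101.15.233.40 - 101.15.233.47) does not contain 101.15.233.36
  101.15.233.48/29 (101.15.233.48 - 101.15.233.55) does not contain 101.15.233.36
  101.15.235.32/28 (101.15.235.32 - 101.15.235.47) does not contain 101.15.233.36
  101.15.232.0/25 (101.15.232.0 - 101.15.232.127) does not contain 101.15.233.36
  101.15.224.0/21 (101.15.224.0 - 101.15.231.255) does not contain 101.15.233.36
  101.15.160.0/19 (101.15.160.0 - 101.15.191.255) does not contain 101.15.233.36
  101.15.192.0/19 (101.15.192.0 - 101.15.223.255) does not contain 101.15.233.36
  101.8.0.0/14 (101.8.0.0 - 101.11.255.255) does not contain 101.15.233.36
Longest matching prefix is /13 -> interface ge-0/0/13.

ge-0/0/13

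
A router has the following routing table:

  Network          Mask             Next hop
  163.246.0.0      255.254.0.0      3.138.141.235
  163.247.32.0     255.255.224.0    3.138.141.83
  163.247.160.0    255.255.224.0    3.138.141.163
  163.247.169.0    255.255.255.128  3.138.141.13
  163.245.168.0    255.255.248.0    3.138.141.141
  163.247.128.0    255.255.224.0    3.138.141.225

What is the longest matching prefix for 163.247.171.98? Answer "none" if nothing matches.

Entries matching 163.247.171.98:
  163.246.0.0/15 (163.246.0.0 - 163.247.255.255)
  163.247.160.0/19 (163.247.160.0 - 163.247.191.255)
Most specific is 163.247.160.0/19.

163.247.160.0/19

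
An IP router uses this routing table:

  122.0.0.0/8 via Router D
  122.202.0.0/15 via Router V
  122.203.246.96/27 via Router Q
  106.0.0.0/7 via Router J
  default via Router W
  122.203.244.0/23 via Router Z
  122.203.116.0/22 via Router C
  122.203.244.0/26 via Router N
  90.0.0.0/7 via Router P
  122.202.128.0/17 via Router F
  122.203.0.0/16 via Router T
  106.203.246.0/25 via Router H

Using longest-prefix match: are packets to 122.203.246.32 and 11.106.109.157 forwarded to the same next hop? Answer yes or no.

122.203.246.32: longest match 122.203.0.0/16 -> Router T
11.106.109.157: longest match 0.0.0.0/0 -> Router W

no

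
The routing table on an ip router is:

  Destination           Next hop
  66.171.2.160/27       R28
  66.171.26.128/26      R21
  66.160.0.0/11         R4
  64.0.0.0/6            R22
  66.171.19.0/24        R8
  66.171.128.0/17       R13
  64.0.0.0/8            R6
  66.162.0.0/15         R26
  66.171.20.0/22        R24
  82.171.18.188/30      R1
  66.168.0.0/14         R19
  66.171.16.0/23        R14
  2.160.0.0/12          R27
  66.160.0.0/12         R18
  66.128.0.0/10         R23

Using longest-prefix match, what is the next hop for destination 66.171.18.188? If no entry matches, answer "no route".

R19

Routes whose prefix contains 66.171.18.188:
  64.0.0.0/6 (64.0.0.0 - 67.255.255.255) -> R22
  66.128.0.0/10 (66.128.0.0 - 66.191.255.255) -> R23
  66.160.0.0/11 (66.160.0.0 - 66.191.255.255) -> R4
  66.160.0.0/12 (66.160.0.0 - 66.175.255.255) -> R18
  66.168.0.0/14 (66.168.0.0 - 66.171.255.255) -> R19
More-specific entries that do NOT match:
  82.171.18.188/30 (82.171.18.188 - 82.171.18.191) does not contain 66.171.18.188
  66.171.2.160/27 (66.171.2.160 - 66.171.2.191) does not contain 66.171.18.188
  66.171.26.128/26 (66.171.26.128 - 66.171.26.191) does not contain 66.171.18.188
  66.171.19.0/24 (66.171.19.0 - 66.171.19.255) does not contain 66.171.18.188
  66.171.16.0/23 (66.171.16.0 - 66.171.17.255) does not contain 66.171.18.188
  66.171.20.0/22 (66.171.20.0 - 66.171.23.255) does not contain 66.171.18.188
  66.171.128.0/17 (66.171.128.0 - 66.171.255.255) does not contain 66.171.18.188
  66.162.0.0/15 (66.162.0.0 - 66.163.255.255) does not contain 66.171.18.188
Longest matching prefix is /14 -> next hop R19.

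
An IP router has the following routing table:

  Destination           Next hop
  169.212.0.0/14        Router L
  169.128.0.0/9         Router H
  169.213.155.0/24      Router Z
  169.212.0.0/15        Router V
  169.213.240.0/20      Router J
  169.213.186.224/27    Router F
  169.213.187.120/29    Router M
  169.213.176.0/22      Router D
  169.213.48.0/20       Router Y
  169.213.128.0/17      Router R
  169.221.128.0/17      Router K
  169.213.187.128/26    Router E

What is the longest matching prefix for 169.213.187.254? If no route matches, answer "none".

169.213.128.0/17

Entries matching 169.213.187.254:
  169.128.0.0/9 (169.128.0.0 - 169.255.255.255)
  169.212.0.0/14 (169.212.0.0 - 169.215.255.255)
  169.212.0.0/15 (169.212.0.0 - 169.213.255.255)
  169.213.128.0/17 (169.213.128.0 - 169.213.255.255)
Most specific is 169.213.128.0/17.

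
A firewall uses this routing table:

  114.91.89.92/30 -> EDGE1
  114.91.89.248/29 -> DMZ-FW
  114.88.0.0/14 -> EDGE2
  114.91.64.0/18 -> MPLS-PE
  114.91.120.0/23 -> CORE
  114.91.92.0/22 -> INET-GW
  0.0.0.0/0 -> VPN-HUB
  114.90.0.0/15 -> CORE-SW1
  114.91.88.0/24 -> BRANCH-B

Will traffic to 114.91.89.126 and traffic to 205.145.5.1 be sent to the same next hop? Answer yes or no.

114.91.89.126: longest match 114.91.64.0/18 -> MPLS-PE
205.145.5.1: longest match 0.0.0.0/0 -> VPN-HUB

no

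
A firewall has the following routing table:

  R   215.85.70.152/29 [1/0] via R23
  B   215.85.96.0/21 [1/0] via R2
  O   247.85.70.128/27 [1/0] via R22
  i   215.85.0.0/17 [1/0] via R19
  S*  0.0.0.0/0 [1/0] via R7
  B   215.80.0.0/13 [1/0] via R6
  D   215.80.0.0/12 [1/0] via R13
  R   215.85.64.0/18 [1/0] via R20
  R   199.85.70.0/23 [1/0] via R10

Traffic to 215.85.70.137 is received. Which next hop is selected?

R20

Routes whose prefix contains 215.85.70.137:
  0.0.0.0/0 (default, matches everything) -> R7
  215.80.0.0/12 (215.80.0.0 - 215.95.255.255) -> R13
  215.80.0.0/13 (215.80.0.0 - 215.87.255.255) -> R6
  215.85.0.0/17 (215.85.0.0 - 215.85.127.255) -> R19
  215.85.64.0/18 (215.85.64.0 - 215.85.127.255) -> R20
More-specific entries that do NOT match:
  215.85.70.152/29 (215.85.70.152 - 215.85.70.159) does not contain 215.85.70.137
  247.85.70.128/27 (247.85.70.128 - 247.85.70.159) does not contain 215.85.70.137
  199.85.70.0/23 (199.85.70.0 - 199.85.71.255) does not contain 215.85.70.137
  215.85.96.0/21 (215.85.96.0 - 215.85.103.255) does not contain 215.85.70.137
Longest matching prefix is /18 -> next hop R20.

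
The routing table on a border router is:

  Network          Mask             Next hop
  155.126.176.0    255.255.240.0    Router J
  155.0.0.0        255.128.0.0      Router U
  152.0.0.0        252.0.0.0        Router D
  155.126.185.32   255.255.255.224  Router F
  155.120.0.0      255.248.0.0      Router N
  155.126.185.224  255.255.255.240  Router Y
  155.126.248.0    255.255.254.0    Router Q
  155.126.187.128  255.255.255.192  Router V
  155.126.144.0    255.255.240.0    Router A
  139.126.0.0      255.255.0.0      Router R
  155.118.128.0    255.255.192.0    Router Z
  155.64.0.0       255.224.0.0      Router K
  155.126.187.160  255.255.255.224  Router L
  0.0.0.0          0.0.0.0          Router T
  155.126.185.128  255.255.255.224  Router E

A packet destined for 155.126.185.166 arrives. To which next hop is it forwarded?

Routes whose prefix contains 155.126.185.166:
  0.0.0.0/0 (default, matches everything) -> Router T
  152.0.0.0/6 (152.0.0.0 - 155.255.255.255) -> Router D
  155.0.0.0/9 (155.0.0.0 - 155.127.255.255) -> Router U
  155.120.0.0/13 (155.120.0.0 - 155.127.255.255) -> Router N
  155.126.176.0/20 (155.126.176.0 - 155.126.191.255) -> Router J
More-specific entries that do NOT match:
  155.126.185.224/28 (155.126.185.224 - 155.126.185.239) does not contain 155.126.185.166
  155.126.185.32/27 (155.126.185.32 - 155.126.185.63) does not contain 155.126.185.166
  155.126.187.160/27 (155.126.187.160 - 155.126.187.191) does not contain 155.126.185.166
  155.126.185.128/27 (155.126.185.128 - 155.126.185.159) does not contain 155.126.185.166
  155.126.187.128/26 (155.126.187.128 - 155.126.187.191) does not contain 155.126.185.166
  155.126.248.0/23 (155.126.248.0 - 155.126.249.255) does not contain 155.126.185.166
Longest matching prefix is /20 -> next hop Router J.

Router J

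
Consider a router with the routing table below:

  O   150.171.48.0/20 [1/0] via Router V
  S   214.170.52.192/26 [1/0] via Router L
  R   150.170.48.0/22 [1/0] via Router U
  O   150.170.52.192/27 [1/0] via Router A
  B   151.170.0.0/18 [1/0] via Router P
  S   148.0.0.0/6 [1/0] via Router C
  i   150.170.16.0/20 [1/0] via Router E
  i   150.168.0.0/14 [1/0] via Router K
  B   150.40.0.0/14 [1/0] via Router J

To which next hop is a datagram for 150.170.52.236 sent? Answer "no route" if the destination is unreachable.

Router K

Routes whose prefix contains 150.170.52.236:
  148.0.0.0/6 (148.0.0.0 - 151.255.255.255) -> Router C
  150.168.0.0/14 (150.168.0.0 - 150.171.255.255) -> Router K
More-specific entries that do NOT match:
  150.170.52.192/27 (150.170.52.192 - 150.170.52.223) does not contain 150.170.52.236
  214.170.52.192/26 (214.170.52.192 - 214.170.52.255) does not contain 150.170.52.236
  150.170.48.0/22 (150.170.48.0 - 150.170.51.255) does not contain 150.170.52.236
  150.171.48.0/20 (150.171.48.0 - 150.171.63.255) does not contain 150.170.52.236
  150.170.16.0/20 (150.170.16.0 - 150.170.31.255) does not contain 150.170.52.236
  151.170.0.0/18 (151.170.0.0 - 151.170.63.255) does not contain 150.170.52.236
Longest matching prefix is /14 -> next hop Router K.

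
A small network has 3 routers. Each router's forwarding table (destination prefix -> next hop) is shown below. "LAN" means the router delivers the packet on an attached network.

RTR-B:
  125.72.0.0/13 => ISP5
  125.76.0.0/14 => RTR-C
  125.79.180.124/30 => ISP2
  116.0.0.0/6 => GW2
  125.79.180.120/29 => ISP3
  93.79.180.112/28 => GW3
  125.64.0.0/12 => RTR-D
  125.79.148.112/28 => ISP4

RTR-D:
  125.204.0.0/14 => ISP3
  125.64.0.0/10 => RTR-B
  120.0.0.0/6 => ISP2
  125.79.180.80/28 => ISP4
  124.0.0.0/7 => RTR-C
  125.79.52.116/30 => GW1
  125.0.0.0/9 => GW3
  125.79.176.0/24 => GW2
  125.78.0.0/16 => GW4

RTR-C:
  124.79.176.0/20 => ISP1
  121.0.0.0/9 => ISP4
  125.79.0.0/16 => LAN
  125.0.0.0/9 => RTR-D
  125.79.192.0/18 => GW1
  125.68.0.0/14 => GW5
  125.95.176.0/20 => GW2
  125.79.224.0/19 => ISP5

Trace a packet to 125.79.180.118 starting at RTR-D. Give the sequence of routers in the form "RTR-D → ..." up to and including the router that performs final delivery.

At RTR-D: longest match for 125.79.180.118 is 125.64.0.0/10 -> RTR-B
At RTR-B: longest match for 125.79.180.118 is 125.76.0.0/14 -> RTR-C
At RTR-C: longest match for 125.79.180.118 is 125.79.0.0/16 -> LAN

RTR-D → RTR-B → RTR-C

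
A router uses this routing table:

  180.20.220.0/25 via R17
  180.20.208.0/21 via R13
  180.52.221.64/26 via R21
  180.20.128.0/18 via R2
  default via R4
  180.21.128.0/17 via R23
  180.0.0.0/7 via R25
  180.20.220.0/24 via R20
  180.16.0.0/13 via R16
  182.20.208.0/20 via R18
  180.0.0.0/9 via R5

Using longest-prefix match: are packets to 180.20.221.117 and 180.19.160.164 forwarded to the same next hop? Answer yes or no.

yes

180.20.221.117: longest match 180.16.0.0/13 -> R16
180.19.160.164: longest match 180.16.0.0/13 -> R16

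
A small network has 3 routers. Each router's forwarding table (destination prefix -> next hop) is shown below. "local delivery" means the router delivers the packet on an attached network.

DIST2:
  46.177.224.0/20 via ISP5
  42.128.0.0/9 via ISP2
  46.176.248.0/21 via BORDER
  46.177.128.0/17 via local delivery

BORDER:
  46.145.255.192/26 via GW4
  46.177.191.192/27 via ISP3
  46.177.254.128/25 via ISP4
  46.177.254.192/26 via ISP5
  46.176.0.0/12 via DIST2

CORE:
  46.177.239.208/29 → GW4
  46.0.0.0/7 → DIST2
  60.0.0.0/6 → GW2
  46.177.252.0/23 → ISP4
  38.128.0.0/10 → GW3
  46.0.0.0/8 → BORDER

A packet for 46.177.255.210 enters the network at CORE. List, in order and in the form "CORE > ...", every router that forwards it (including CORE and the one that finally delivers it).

At CORE: longest match for 46.177.255.210 is 46.0.0.0/8 -> BORDER
At BORDER: longest match for 46.177.255.210 is 46.176.0.0/12 -> DIST2
At DIST2: longest match for 46.177.255.210 is 46.177.128.0/17 -> local delivery

CORE > BORDER > DIST2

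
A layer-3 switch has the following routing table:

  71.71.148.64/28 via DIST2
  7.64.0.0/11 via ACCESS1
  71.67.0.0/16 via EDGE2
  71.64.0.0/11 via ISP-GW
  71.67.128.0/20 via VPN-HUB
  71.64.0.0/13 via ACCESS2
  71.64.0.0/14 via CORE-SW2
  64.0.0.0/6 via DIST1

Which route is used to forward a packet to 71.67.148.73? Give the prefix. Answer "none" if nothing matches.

71.67.0.0/16

Entries matching 71.67.148.73:
  71.64.0.0/11 (71.64.0.0 - 71.95.255.255)
  71.64.0.0/13 (71.64.0.0 - 71.71.255.255)
  71.64.0.0/14 (71.64.0.0 - 71.67.255.255)
  71.67.0.0/16 (71.67.0.0 - 71.67.255.255)
Most specific is 71.67.0.0/16.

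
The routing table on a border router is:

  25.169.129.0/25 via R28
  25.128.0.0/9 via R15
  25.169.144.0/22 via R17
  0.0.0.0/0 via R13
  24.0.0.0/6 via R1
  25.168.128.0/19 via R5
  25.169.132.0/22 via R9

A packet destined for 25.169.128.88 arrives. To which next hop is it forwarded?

Routes whose prefix contains 25.169.128.88:
  0.0.0.0/0 (default, matches everything) -> R13
  24.0.0.0/6 (24.0.0.0 - 27.255.255.255) -> R1
  25.128.0.0/9 (25.128.0.0 - 25.255.255.255) -> R15
More-specific entries that do NOT match:
  25.169.129.0/25 (25.169.129.0 - 25.169.129.127) does not contain 25.169.128.88
  25.169.144.0/22 (25.169.144.0 - 25.169.147.255) does not contain 25.169.128.88
  25.169.132.0/22 (25.169.132.0 - 25.169.135.255) does not contain 25.169.128.88
  25.168.128.0/19 (25.168.128.0 - 25.168.159.255) does not contain 25.169.128.88
Longest matching prefix is /9 -> next hop R15.

R15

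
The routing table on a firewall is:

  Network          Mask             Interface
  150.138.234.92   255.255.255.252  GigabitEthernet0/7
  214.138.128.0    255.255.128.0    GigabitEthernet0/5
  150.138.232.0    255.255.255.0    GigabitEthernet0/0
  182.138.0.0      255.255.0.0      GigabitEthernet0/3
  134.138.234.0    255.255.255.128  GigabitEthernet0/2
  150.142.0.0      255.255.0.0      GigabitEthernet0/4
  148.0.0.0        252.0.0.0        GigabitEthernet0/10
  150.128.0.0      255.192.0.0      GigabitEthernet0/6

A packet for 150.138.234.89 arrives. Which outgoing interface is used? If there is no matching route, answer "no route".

GigabitEthernet0/6

Routes whose prefix contains 150.138.234.89:
  148.0.0.0/6 (148.0.0.0 - 151.255.255.255) -> GigabitEthernet0/10
  150.128.0.0/10 (150.128.0.0 - 150.191.255.255) -> GigabitEthernet0/6
More-specific entries that do NOT match:
  150.138.234.92/30 (150.138.234.92 - 150.138.234.95) does not contain 150.138.234.89
  134.138.234.0/25 (134.138.234.0 - 134.138.234.127) does not contain 150.138.234.89
  150.138.232.0/24 (150.138.232.0 - 150.138.232.255) does not contain 150.138.234.89
  214.138.128.0/17 (214.138.128.0 - 214.138.255.255) does not contain 150.138.234.89
  182.138.0.0/16 (182.138.0.0 - 182.138.255.255) does not contain 150.138.234.89
  150.142.0.0/16 (150.142.0.0 - 150.142.255.255) does not contain 150.138.234.89
Longest matching prefix is /10 -> interface GigabitEthernet0/6.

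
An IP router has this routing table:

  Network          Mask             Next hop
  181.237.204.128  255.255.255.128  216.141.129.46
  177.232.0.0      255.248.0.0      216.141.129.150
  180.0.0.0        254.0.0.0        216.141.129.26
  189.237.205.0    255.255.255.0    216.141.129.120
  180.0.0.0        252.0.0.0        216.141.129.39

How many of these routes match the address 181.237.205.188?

Prefixes containing 181.237.205.188:
  180.0.0.0/6 (180.0.0.0 - 183.255.255.255)
  180.0.0.0/7 (180.0.0.0 - 181.255.255.255)
Total matching entries: 2.

2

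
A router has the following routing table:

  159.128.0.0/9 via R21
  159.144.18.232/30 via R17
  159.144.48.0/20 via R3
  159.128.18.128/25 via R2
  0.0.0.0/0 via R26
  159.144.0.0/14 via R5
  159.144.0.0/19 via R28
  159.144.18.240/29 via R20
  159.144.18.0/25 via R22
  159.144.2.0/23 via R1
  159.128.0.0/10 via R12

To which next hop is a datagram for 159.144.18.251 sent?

Routes whose prefix contains 159.144.18.251:
  0.0.0.0/0 (default, matches everything) -> R26
  159.128.0.0/9 (159.128.0.0 - 159.255.255.255) -> R21
  159.128.0.0/10 (159.128.0.0 - 159.191.255.255) -> R12
  159.144.0.0/14 (159.144.0.0 - 159.147.255.255) -> R5
  159.144.0.0/19 (159.144.0.0 - 159.144.31.255) -> R28
More-specific entries that do NOT match:
  159.144.18.232/30 (159.144.18.232 - 159.144.18.235) does not contain 159.144.18.251
  159.144.18.240/29 (159.144.18.240 - 159.144.18.247) does not contain 159.144.18.251
  159.128.18.128/25 (159.128.18.128 - 159.128.18.255) does not contain 159.144.18.251
  159.144.18.0/25 (159.144.18.0 - 159.144.18.127) does not contain 159.144.18.251
  159.144.2.0/23 (159.144.2.0 - 159.144.3.255) does not contain 159.144.18.251
  159.144.48.0/20 (159.144.48.0 - 159.144.63.255) does not contain 159.144.18.251
Longest matching prefix is /19 -> next hop R28.

R28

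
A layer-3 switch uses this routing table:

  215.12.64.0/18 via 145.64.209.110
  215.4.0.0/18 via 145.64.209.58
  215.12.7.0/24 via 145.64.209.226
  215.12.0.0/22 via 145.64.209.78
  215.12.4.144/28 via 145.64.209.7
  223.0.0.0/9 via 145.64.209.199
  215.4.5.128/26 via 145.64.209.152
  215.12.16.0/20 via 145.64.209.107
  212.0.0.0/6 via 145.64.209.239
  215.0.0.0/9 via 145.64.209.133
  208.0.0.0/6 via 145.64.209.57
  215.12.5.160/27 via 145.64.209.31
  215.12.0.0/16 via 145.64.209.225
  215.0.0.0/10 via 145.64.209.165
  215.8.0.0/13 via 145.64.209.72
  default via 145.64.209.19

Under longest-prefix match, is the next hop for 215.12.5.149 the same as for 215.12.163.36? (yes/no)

yes

215.12.5.149: longest match 215.12.0.0/16 -> 145.64.209.225
215.12.163.36: longest match 215.12.0.0/16 -> 145.64.209.225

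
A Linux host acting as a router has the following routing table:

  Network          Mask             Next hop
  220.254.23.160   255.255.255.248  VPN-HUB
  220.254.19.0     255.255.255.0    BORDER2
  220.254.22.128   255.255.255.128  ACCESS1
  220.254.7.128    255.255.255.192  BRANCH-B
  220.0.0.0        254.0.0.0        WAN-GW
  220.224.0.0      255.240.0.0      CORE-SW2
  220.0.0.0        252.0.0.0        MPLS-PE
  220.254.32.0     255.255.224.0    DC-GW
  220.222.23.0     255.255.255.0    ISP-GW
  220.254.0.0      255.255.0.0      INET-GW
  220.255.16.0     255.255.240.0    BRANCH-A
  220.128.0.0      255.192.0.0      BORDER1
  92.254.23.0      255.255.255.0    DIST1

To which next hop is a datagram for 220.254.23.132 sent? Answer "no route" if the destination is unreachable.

Routes whose prefix contains 220.254.23.132:
  220.0.0.0/6 (220.0.0.0 - 223.255.255.255) -> MPLS-PE
  220.0.0.0/7 (220.0.0.0 - 221.255.255.255) -> WAN-GW
  220.254.0.0/16 (220.254.0.0 - 220.254.255.255) -> INET-GW
More-specific entries that do NOT match:
  220.254.23.160/29 (220.254.23.160 - 220.254.23.167) does not contain 220.254.23.132
  220.254.7.128/26 (220.254.7.128 - 220.254.7.191) does not contain 220.254.23.132
  220.254.22.128/25 (220.254.22.128 - 220.254.22.255) does not contain 220.254.23.132
  220.254.19.0/24 (220.254.19.0 - 220.254.19.255) does not contain 220.254.23.132
  220.222.23.0/24 (220.222.23.0 - 220.222.23.255) does not contain 220.254.23.132
  92.254.23.0/24 (92.254.23.0 - 92.254.23.255) does not contain 220.254.23.132
  220.255.16.0/20 (220.255.16.0 - 220.255.31.255) does not contain 220.254.23.132
  220.254.32.0/19 (220.254.32.0 - 220.254.63.255) does not contain 220.254.23.132
Longest matching prefix is /16 -> next hop INET-GW.

INET-GW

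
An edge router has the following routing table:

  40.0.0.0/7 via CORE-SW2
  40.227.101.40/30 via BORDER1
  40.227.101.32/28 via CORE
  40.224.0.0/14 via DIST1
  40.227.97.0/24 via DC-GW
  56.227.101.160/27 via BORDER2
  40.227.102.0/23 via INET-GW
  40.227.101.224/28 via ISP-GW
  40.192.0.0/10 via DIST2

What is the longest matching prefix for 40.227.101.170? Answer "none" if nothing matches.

40.224.0.0/14

Entries matching 40.227.101.170:
  40.0.0.0/7 (40.0.0.0 - 41.255.255.255)
  40.192.0.0/10 (40.192.0.0 - 40.255.255.255)
  40.224.0.0/14 (40.224.0.0 - 40.227.255.255)
Most specific is 40.224.0.0/14.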